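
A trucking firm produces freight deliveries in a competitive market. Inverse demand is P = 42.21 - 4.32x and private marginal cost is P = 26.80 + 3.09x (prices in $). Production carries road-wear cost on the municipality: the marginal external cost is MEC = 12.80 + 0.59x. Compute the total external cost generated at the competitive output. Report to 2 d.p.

Market equilibrium (private): 26.80 + 3.09x = 42.21 - 4.32x → x_m = 2.0796.
Total external cost = ∫₀^{x_m} (12.80 + 0.59x) dx = 12.80×2.0796 + ½×0.59×2.0796² = 27.8947.

$27.89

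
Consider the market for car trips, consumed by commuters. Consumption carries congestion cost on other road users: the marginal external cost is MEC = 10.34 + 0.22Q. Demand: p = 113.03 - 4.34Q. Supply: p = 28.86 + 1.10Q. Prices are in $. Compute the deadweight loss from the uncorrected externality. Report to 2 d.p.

DWL = $16.69

Market equilibrium (private): 28.86 + 1.10Q = 113.03 - 4.34Q → Q_m = 15.4724.
Social marginal benefit = demand − MEC = 102.69 - 4.56Q.
Set SMB = MC: 102.69 - 4.56Q = 28.86 + 1.10Q → Q* = 13.0442.
Between Q* and Q_m the wedge MC − SMB runs linearly from 0 to MEC(Q_m), so the loss is a triangle.
DWL = ½ × 2.4282 × 13.7439 = 16.6865.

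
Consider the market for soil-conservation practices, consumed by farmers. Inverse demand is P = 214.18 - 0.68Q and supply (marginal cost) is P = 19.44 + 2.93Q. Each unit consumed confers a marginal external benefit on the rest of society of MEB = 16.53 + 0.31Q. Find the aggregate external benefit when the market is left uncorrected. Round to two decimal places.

Market equilibrium (private): 19.44 + 2.93Q = 214.18 - 0.68Q → Q_m = 53.9446.
Total external benefit = ∫₀^{Q_m} (16.53 + 0.31Q) dQ = 16.53×53.9446 + ½×0.31×53.9446² = 1342.7573.

1342.76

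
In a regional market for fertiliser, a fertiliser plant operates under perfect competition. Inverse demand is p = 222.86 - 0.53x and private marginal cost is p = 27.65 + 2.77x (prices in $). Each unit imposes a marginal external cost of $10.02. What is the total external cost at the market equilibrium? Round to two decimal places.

Market equilibrium (private): 27.65 + 2.77x = 222.86 - 0.53x → x_m = 59.1545.
Total external cost = MEC × x_m = 10.02 × 59.1545 = 592.7281.

$592.73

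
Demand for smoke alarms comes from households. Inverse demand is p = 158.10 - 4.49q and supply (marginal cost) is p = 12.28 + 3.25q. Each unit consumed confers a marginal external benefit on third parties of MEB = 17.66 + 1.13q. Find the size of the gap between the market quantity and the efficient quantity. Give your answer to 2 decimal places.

Market equilibrium (private): 12.28 + 3.25q = 158.10 - 4.49q → q_m = 18.8398.
Social marginal benefit = demand + MEB = 175.76 - 3.36q.
Set SMB = MC: 175.76 - 3.36q = 12.28 + 3.25q → q* = 24.7322.
Gap = |18.8398 − 24.7322| = 5.8924.

5.89 units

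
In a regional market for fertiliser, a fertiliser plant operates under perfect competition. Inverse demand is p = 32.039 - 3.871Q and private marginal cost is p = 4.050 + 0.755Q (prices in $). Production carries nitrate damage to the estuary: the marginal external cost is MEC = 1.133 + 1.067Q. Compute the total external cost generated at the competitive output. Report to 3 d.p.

$26.385

Market equilibrium (private): 4.050 + 0.755Q = 32.039 - 3.871Q → Q_m = 6.0504.
Total external cost = ∫₀^{Q_m} (1.133 + 1.067Q) dQ = 1.133×6.0504 + ½×1.067×6.0504² = 26.3851.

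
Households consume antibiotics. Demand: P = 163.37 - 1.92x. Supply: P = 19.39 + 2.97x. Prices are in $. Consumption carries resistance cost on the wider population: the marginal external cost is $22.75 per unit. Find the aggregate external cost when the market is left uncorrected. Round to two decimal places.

Market equilibrium (private): 19.39 + 2.97x = 163.37 - 1.92x → x_m = 29.4438.
Total external cost = MEC × x_m = 22.75 × 29.4438 = 669.8465.

$669.85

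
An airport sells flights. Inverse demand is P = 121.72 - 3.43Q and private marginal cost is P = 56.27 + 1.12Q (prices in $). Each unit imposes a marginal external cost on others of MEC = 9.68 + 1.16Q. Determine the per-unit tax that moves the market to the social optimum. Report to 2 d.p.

Social marginal cost = private MC + MEC = 65.95 + 2.28Q.
Set SMC = demand: 65.95 + 2.28Q = 121.72 - 3.43Q → Q* = 9.7671.
The Pigouvian tax equals MEC at Q*: 9.68 + 1.16×9.7671 = 21.0098.

tax = $21.01 per unit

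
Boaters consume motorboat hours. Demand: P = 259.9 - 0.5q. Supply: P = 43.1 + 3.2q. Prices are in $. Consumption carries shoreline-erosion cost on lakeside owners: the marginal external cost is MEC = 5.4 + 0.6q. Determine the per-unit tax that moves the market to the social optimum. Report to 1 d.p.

tax = $34.9 per unit

Social marginal benefit = demand − MEC = 254.5 - 1.1q.
Set SMB = MC: 254.5 - 1.1q = 43.1 + 3.2q → q* = 49.1628.
The Pigouvian tax equals MEC at q*: 5.4 + 0.6×49.1628 = 34.8977.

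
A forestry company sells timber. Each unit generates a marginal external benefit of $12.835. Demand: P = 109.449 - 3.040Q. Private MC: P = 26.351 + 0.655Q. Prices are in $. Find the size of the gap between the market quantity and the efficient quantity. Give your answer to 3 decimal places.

3.474 units

Market equilibrium (private): 26.351 + 0.655Q = 109.449 - 3.040Q → Q_m = 22.4893.
Social marginal cost = private MC − MEB = 13.516 + 0.655Q.
Set SMC = demand: 13.516 + 0.655Q = 109.449 - 3.040Q → Q* = 25.9629.
Gap = |22.4893 − 25.9629| = 3.4736.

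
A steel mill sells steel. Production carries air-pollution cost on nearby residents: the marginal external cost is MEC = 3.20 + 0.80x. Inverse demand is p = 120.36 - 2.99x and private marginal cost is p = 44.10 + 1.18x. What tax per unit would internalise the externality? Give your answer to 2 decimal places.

Social marginal cost = private MC + MEC = 47.30 + 1.98x.
Set SMC = demand: 47.30 + 1.98x = 120.36 - 2.99x → x* = 14.7002.
The Pigouvian tax equals MEC at x*: 3.20 + 0.80×14.7002 = 14.9602.

tax = 14.96 per unit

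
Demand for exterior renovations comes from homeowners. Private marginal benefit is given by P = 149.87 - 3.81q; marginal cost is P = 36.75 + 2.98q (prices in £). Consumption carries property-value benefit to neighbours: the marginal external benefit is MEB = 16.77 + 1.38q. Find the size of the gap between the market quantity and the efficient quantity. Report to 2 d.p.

Market equilibrium (private): 36.75 + 2.98q = 149.87 - 3.81q → q_m = 16.6598.
Social marginal benefit = demand + MEB = 166.64 - 2.43q.
Set SMB = MC: 166.64 - 2.43q = 36.75 + 2.98q → q* = 24.0092.
Gap = |16.6598 − 24.0092| = 7.3494.

7.35 units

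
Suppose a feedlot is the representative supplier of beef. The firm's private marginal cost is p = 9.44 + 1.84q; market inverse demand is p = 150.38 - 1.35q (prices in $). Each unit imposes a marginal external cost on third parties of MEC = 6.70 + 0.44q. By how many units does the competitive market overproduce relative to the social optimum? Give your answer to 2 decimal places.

7.20 units

Market equilibrium (private): 9.44 + 1.84q = 150.38 - 1.35q → q_m = 44.1818.
Social marginal cost = private MC + MEC = 16.14 + 2.28q.
Set SMC = demand: 16.14 + 2.28q = 150.38 - 1.35q → q* = 36.9807.
Gap = |44.1818 − 36.9807| = 7.2011.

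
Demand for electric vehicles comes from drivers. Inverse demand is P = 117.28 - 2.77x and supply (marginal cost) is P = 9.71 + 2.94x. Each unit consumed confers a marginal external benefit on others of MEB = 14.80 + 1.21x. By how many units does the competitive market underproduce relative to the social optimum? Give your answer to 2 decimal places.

Market equilibrium (private): 9.71 + 2.94x = 117.28 - 2.77x → x_m = 18.8389.
Social marginal benefit = demand + MEB = 132.08 - 1.56x.
Set SMB = MC: 132.08 - 1.56x = 9.71 + 2.94x → x* = 27.1933.
Gap = |18.8389 − 27.1933| = 8.3544.

8.35 units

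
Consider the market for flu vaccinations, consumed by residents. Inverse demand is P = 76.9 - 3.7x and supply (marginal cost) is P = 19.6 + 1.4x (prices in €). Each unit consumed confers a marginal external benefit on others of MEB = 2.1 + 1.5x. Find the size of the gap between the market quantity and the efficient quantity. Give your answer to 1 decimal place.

5.3 units

Market equilibrium (private): 19.6 + 1.4x = 76.9 - 3.7x → x_m = 11.2353.
Social marginal benefit = demand + MEB = 79.0 - 2.2x.
Set SMB = MC: 79.0 - 2.2x = 19.6 + 1.4x → x* = 16.5000.
Gap = |11.2353 − 16.5000| = 5.2647.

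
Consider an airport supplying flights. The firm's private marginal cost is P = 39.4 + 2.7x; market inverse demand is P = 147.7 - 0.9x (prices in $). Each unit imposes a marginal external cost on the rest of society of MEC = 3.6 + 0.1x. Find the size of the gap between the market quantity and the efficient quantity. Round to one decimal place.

Market equilibrium (private): 39.4 + 2.7x = 147.7 - 0.9x → x_m = 30.0833.
Social marginal cost = private MC + MEC = 43.0 + 2.8x.
Set SMC = demand: 43.0 + 2.8x = 147.7 - 0.9x → x* = 28.2973.
Gap = |30.0833 − 28.2973| = 1.7860.

1.8 units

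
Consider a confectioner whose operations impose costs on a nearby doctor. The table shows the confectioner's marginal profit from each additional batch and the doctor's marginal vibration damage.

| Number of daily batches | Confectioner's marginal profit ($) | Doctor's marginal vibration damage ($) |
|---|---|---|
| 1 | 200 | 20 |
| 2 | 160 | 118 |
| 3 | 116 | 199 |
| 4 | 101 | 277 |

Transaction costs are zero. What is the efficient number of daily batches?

Bargaining reaches the level where marginal profit last exceeds marginal vibration damage.
That holds through level 2 (160 ≥ 118) but not at 3 (116 < 199).

2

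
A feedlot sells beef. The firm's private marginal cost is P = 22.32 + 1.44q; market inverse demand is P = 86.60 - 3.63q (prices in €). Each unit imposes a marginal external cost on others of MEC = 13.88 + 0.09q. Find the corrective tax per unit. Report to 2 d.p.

Social marginal cost = private MC + MEC = 36.20 + 1.53q.
Set SMC = demand: 36.20 + 1.53q = 86.60 - 3.63q → q* = 9.7674.
The Pigouvian tax equals MEC at q*: 13.88 + 0.09×9.7674 = 14.7591.

tax = €14.76 per unit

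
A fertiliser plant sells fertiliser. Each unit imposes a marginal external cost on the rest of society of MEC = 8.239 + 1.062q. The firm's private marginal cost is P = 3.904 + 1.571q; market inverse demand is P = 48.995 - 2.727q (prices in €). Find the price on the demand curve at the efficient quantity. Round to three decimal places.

Social marginal cost = private MC + MEC = 12.143 + 2.633q.
Set SMC = demand: 12.143 + 2.633q = 48.995 - 2.727q → q* = 6.8754.
Consumer price on the demand curve at q*: 48.995 − 2.727×6.8754 = 30.2458.

P = €30.246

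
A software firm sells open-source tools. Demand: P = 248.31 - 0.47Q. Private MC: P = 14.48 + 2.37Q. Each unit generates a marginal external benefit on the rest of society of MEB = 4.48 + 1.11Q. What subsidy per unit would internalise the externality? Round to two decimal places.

subsidy = 157.38 per unit

Social marginal cost = private MC − MEB = 10.00 + 1.26Q.
Set SMC = demand: 10.00 + 1.26Q = 248.31 - 0.47Q → Q* = 137.7514.
The Pigouvian subsidy equals MEB at Q*: 4.48 + 1.11×137.7514 = 157.3841.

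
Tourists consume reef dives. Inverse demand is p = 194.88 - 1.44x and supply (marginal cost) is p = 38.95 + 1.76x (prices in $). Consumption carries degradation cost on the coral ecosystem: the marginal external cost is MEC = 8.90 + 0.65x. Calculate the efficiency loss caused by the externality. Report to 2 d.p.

Market equilibrium (private): 38.95 + 1.76x = 194.88 - 1.44x → x_m = 48.7281.
Social marginal benefit = demand − MEC = 185.98 - 2.09x.
Set SMB = MC: 185.98 - 2.09x = 38.95 + 1.76x → x* = 38.1896.
Between x* and x_m the wedge MC − SMB runs linearly from 0 to MEC(x_m), so the loss is a triangle.
DWL = ½ × 10.5385 × 40.5733 = 213.7909.

DWL = $213.79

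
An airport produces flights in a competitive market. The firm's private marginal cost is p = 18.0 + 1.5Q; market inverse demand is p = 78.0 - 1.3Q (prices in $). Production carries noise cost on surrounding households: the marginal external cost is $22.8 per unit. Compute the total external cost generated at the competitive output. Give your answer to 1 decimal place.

Market equilibrium (private): 18.0 + 1.5Q = 78.0 - 1.3Q → Q_m = 21.4286.
Total external cost = MEC × Q_m = 22.8 × 21.4286 = 488.5721.

$488.6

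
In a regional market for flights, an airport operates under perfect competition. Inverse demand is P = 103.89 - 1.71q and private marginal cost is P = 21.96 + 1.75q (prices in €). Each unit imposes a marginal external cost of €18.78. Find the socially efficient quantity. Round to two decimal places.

Social marginal cost = private MC + MEC = 40.74 + 1.75q.
Set SMC = demand: 40.74 + 1.75q = 103.89 - 1.71q → q* = 18.2514.

q* = 18.25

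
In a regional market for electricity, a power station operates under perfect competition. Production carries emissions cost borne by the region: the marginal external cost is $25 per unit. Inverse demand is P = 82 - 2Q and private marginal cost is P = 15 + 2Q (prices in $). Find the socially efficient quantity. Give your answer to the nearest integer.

Q* = 11

Social marginal cost = private MC + MEC = 40 + 2Q.
Set SMC = demand: 40 + 2Q = 82 - 2Q → Q* = 10.5000.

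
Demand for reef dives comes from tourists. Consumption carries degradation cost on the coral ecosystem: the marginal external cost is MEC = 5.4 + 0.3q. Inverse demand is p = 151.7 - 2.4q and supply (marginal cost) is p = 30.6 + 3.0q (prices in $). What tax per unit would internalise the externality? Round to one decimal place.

Social marginal benefit = demand − MEC = 146.3 - 2.7q.
Set SMB = MC: 146.3 - 2.7q = 30.6 + 3.0q → q* = 20.2982.
The Pigouvian tax equals MEC at q*: 5.4 + 0.3×20.2982 = 11.4895.

tax = $11.5 per unit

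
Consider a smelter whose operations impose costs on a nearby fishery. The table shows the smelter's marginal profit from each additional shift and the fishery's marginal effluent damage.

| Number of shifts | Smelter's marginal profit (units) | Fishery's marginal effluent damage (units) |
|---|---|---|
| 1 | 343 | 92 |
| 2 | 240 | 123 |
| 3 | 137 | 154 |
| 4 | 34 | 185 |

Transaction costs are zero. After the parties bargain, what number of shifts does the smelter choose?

Bargaining reaches the level where marginal profit last exceeds marginal effluent damage.
That holds through level 2 (240 ≥ 123) but not at 3 (137 < 154).

2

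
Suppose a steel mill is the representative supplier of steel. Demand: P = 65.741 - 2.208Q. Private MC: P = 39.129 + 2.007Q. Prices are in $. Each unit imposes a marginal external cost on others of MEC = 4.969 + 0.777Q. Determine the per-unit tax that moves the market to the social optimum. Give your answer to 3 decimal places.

Social marginal cost = private MC + MEC = 44.098 + 2.784Q.
Set SMC = demand: 44.098 + 2.784Q = 65.741 - 2.208Q → Q* = 4.3355.
The Pigouvian tax equals MEC at Q*: 4.969 + 0.777×4.3355 = 8.3377.

tax = $8.338 per unit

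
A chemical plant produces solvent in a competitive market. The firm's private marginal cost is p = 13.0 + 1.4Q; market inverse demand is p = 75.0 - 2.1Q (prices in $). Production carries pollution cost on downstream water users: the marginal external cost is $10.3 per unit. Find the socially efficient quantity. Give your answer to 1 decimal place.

Q* = 14.8

Social marginal cost = private MC + MEC = 23.3 + 1.4Q.
Set SMC = demand: 23.3 + 1.4Q = 75.0 - 2.1Q → Q* = 14.7714.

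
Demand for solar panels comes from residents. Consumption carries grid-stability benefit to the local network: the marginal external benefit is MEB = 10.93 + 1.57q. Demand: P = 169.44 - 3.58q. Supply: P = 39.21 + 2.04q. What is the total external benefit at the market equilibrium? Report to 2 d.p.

Market equilibrium (private): 39.21 + 2.04q = 169.44 - 3.58q → q_m = 23.1726.
Total external benefit = ∫₀^{q_m} (10.93 + 1.57q) dq = 10.93×23.1726 + ½×1.57×23.1726² = 674.7975.

674.80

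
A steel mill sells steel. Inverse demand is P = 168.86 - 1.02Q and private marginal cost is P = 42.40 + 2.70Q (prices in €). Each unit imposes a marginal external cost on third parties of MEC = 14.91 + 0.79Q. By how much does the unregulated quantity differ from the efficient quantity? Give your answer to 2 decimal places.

Market equilibrium (private): 42.40 + 2.70Q = 168.86 - 1.02Q → Q_m = 33.9946.
Social marginal cost = private MC + MEC = 57.31 + 3.49Q.
Set SMC = demand: 57.31 + 3.49Q = 168.86 - 1.02Q → Q* = 24.7339.
Gap = |33.9946 − 24.7339| = 9.2607.

9.26 units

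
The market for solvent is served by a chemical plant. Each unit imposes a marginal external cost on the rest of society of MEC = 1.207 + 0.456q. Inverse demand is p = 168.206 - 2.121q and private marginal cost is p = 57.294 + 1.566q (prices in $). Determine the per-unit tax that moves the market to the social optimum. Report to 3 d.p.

Social marginal cost = private MC + MEC = 58.501 + 2.022q.
Set SMC = demand: 58.501 + 2.022q = 168.206 - 2.121q → q* = 26.4796.
The Pigouvian tax equals MEC at q*: 1.207 + 0.456×26.4796 = 13.2817.

tax = $13.282 per unit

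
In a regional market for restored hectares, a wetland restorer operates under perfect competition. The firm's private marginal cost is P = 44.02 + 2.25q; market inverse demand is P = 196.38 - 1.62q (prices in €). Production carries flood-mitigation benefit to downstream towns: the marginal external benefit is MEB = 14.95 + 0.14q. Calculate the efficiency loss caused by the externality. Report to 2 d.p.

DWL = €56.12

Market equilibrium (private): 44.02 + 2.25q = 196.38 - 1.62q → q_m = 39.3695.
Social marginal cost = private MC − MEB = 29.07 + 2.11q.
Set SMC = demand: 29.07 + 2.11q = 196.38 - 1.62q → q* = 44.8552.
Between q* and q_m the wedge demand − SMC runs linearly from 0 to MEB(q_m), so the loss is a triangle.
DWL = ½ × 5.4857 × 20.4617 = 56.1234.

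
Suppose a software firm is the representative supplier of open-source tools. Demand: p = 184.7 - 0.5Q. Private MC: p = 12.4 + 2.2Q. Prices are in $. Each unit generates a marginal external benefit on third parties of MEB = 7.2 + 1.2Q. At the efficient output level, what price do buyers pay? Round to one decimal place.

P = $124.9

Social marginal cost = private MC − MEB = 5.2 + Q.
Set SMC = demand: 5.2 + Q = 184.7 - 0.5Q → Q* = 119.6667.
Consumer price on the demand curve at Q*: 184.7 − 0.5×119.6667 = 124.8667.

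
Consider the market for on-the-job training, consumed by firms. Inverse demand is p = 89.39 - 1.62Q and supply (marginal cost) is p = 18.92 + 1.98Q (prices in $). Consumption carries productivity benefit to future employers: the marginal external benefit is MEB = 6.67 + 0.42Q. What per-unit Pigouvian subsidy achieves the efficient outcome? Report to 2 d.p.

subsidy = $16.86 per unit

Social marginal benefit = demand + MEB = 96.06 - 1.20Q.
Set SMB = MC: 96.06 - 1.20Q = 18.92 + 1.98Q → Q* = 24.2579.
The Pigouvian subsidy equals MEB at Q*: 6.67 + 0.42×24.2579 = 16.8583.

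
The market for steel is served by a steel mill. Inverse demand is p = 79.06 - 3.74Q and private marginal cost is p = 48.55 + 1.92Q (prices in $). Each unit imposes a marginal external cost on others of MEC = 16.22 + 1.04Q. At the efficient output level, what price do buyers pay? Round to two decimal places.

P = $71.08

Social marginal cost = private MC + MEC = 64.77 + 2.96Q.
Set SMC = demand: 64.77 + 2.96Q = 79.06 - 3.74Q → Q* = 2.1328.
Consumer price on the demand curve at Q*: 79.06 − 3.74×2.1328 = 71.0833.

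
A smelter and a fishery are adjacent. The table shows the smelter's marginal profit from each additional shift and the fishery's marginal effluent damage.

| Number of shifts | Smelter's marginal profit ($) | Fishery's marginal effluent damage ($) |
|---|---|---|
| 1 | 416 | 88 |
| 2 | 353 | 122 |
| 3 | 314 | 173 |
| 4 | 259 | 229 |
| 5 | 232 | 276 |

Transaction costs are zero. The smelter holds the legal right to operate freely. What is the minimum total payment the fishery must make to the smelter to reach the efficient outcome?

$232

Left alone the smelter would choose level 5 (marginal profit stays positive).
Efficient level: k* = 4 (marginal profit ≥ marginal effluent damage through 4).
The fishery must at least cover the smelter's forgone profit from cutting 5→4: 232 = 232.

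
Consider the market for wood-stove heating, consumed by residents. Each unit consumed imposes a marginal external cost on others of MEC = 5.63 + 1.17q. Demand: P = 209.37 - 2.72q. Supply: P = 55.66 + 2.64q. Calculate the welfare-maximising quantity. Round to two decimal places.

q* = 22.68

Social marginal benefit = demand − MEC = 203.74 - 3.89q.
Set SMB = MC: 203.74 - 3.89q = 55.66 + 2.64q → q* = 22.6769.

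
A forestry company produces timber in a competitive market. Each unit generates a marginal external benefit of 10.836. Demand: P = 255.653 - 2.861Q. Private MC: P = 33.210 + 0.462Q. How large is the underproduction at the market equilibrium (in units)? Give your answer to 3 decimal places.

Market equilibrium (private): 33.210 + 0.462Q = 255.653 - 2.861Q → Q_m = 66.9404.
Social marginal cost = private MC − MEB = 22.374 + 0.462Q.
Set SMC = demand: 22.374 + 0.462Q = 255.653 - 2.861Q → Q* = 70.2013.
Gap = |66.9404 − 70.2013| = 3.2609.

3.261 units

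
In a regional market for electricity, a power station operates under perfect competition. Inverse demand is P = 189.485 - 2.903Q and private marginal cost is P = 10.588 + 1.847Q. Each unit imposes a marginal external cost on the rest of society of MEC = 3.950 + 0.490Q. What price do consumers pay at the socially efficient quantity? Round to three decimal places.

Social marginal cost = private MC + MEC = 14.538 + 2.337Q.
Set SMC = demand: 14.538 + 2.337Q = 189.485 - 2.903Q → Q* = 33.3868.
Consumer price on the demand curve at Q*: 189.485 − 2.903×33.3868 = 92.5631.

P = 92.563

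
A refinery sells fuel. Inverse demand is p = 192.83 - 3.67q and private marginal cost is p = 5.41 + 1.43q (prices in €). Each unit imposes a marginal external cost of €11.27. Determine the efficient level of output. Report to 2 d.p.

q* = 34.54

Social marginal cost = private MC + MEC = 16.68 + 1.43q.
Set SMC = demand: 16.68 + 1.43q = 192.83 - 3.67q → q* = 34.5392.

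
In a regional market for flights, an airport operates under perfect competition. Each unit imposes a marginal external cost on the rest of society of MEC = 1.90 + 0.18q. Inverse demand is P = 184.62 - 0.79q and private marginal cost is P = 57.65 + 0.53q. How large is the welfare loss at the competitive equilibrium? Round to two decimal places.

Market equilibrium (private): 57.65 + 0.53q = 184.62 - 0.79q → q_m = 96.1894.
Social marginal cost = private MC + MEC = 59.55 + 0.71q.
Set SMC = demand: 59.55 + 0.71q = 184.62 - 0.79q → q* = 83.3800.
The loss is the area between SMC and demand from q* to q_m; with linear curves that's a triangle of height MEC(q_m).
DWL = ½ × 12.8094 × 19.2141 = 123.0605.

DWL = 123.06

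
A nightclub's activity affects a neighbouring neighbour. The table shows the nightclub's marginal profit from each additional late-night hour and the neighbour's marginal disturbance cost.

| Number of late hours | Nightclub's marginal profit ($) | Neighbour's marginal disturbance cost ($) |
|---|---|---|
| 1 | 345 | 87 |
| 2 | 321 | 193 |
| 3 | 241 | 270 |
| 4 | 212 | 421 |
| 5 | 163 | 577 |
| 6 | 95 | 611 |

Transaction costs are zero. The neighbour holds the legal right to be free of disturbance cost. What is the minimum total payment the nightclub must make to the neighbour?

Efficient level: marginal profit ≥ marginal disturbance cost through level 2, so k* = 2.
With the neighbour holding the right, the nightclub must at least compensate total damage at k*: 87 + 193 = 280.

$280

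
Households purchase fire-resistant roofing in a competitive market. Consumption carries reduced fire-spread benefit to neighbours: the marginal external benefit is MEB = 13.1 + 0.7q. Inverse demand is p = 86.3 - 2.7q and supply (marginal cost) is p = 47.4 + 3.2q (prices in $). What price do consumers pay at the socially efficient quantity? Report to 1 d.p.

P = $59.3

Social marginal benefit = demand + MEB = 99.4 - 2.0q.
Set SMB = MC: 99.4 - 2.0q = 47.4 + 3.2q → q* = 10.0000.
Consumer price on the demand curve at q*: 86.3 − 2.7×10.0000 = 59.3000.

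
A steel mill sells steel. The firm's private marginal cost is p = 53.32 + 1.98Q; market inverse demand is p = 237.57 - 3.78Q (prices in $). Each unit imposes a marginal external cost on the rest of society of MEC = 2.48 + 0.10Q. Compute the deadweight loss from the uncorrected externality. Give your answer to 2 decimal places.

DWL = $2.75

Market equilibrium (private): 53.32 + 1.98Q = 237.57 - 3.78Q → Q_m = 31.9878.
Social marginal cost = private MC + MEC = 55.80 + 2.08Q.
Set SMC = demand: 55.80 + 2.08Q = 237.57 - 3.78Q → Q* = 31.0188.
The loss is the area between SMC and demand from Q* to Q_m; with linear curves that's a triangle of height MEC(Q_m).
DWL = ½ × 0.9690 × 5.6788 = 2.7514.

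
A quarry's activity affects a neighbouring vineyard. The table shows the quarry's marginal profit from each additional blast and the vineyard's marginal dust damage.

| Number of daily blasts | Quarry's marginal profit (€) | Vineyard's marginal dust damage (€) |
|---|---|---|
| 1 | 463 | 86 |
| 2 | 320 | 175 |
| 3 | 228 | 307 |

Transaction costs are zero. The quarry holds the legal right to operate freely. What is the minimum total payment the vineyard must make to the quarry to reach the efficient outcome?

€228

Left alone the quarry would choose level 3 (marginal profit stays positive).
Efficient level: k* = 2 (marginal profit ≥ marginal dust damage through 2).
The vineyard must at least cover the quarry's forgone profit from cutting 3→2: 228 = 228.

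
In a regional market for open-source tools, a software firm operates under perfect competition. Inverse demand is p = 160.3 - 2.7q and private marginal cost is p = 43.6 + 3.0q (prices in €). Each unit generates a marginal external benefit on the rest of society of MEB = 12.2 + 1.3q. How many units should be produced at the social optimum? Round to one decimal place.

Social marginal cost = private MC − MEB = 31.4 + 1.7q.
Set SMC = demand: 31.4 + 1.7q = 160.3 - 2.7q → q* = 29.2955.

q* = 29.3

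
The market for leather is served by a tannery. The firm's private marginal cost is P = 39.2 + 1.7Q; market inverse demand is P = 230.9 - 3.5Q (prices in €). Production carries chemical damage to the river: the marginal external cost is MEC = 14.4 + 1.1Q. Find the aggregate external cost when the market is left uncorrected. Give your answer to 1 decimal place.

Market equilibrium (private): 39.2 + 1.7Q = 230.9 - 3.5Q → Q_m = 36.8654.
Total external cost = ∫₀^{Q_m} (14.4 + 1.1Q) dQ = 14.4×36.8654 + ½×1.1×36.8654² = 1278.3435.

€1278.3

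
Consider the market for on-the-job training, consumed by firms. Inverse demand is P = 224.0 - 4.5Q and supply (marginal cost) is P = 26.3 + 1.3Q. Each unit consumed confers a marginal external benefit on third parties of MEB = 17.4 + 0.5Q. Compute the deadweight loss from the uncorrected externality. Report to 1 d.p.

Market equilibrium (private): 26.3 + 1.3Q = 224.0 - 4.5Q → Q_m = 34.0862.
Social marginal benefit = demand + MEB = 241.4 - 4.0Q.
Set SMB = MC: 241.4 - 4.0Q = 26.3 + 1.3Q → Q* = 40.5849.
Height of the DWL triangle at Q_m is SMB(Q_m) − MC(Q_m) = MEB(Q_m) = 34.4431.
DWL = ½ × 6.4987 × 34.4431 = 111.9177.

DWL = 111.9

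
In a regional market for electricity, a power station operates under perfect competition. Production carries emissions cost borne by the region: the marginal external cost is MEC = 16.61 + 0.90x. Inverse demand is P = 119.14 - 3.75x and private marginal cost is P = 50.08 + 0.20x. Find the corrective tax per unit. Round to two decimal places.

Social marginal cost = private MC + MEC = 66.69 + 1.10x.
Set SMC = demand: 66.69 + 1.10x = 119.14 - 3.75x → x* = 10.8144.
The Pigouvian tax equals MEC at x*: 16.61 + 0.90×10.8144 = 26.3430.

tax = 26.34 per unit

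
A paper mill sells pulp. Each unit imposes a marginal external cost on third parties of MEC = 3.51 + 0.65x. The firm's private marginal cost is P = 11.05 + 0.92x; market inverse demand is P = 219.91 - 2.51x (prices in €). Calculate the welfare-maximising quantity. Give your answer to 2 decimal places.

Social marginal cost = private MC + MEC = 14.56 + 1.57x.
Set SMC = demand: 14.56 + 1.57x = 219.91 - 2.51x → x* = 50.3309.

x* = 50.33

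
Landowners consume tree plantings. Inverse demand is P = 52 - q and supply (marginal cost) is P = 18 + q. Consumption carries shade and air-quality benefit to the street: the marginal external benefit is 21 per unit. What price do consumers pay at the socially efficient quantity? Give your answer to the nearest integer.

Social marginal benefit = demand + MEB = 73 - q.
Set SMB = MC: 73 - q = 18 + q → q* = 27.5000.
Consumer price on the demand curve at q*: 52 − 1×27.5000 = 24.5000.

P = 25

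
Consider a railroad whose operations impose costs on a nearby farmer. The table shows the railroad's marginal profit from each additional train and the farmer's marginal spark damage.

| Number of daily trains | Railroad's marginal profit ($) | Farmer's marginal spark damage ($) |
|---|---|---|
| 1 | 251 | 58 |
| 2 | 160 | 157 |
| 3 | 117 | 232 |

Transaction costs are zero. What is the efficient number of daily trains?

Bargaining reaches the level where marginal profit last exceeds marginal spark damage.
That holds through level 2 (160 ≥ 157) but not at 3 (117 < 232).

2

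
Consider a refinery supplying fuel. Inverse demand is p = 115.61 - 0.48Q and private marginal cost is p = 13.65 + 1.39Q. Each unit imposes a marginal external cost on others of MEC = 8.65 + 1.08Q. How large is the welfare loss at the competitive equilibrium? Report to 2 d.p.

Market equilibrium (private): 13.65 + 1.39Q = 115.61 - 0.48Q → Q_m = 54.5241.
Social marginal cost = private MC + MEC = 22.30 + 2.47Q.
Set SMC = demand: 22.30 + 2.47Q = 115.61 - 0.48Q → Q* = 31.6305.
The welfare-loss triangle has base |Q_m − Q*| and height MEC(Q_m) (the vertical gap between SMC and demand is zero at Q* and MEC at Q_m).
DWL = ½ × 22.8936 × 67.5360 = 773.0711.

DWL = 773.07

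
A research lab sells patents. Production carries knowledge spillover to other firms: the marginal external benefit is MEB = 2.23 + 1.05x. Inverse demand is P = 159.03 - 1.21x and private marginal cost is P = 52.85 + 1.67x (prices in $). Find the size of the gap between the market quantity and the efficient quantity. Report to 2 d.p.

22.37 units

Market equilibrium (private): 52.85 + 1.67x = 159.03 - 1.21x → x_m = 36.8681.
Social marginal cost = private MC − MEB = 50.62 + 0.62x.
Set SMC = demand: 50.62 + 0.62x = 159.03 - 1.21x → x* = 59.2404.
Gap = |36.8681 − 59.2404| = 22.3723.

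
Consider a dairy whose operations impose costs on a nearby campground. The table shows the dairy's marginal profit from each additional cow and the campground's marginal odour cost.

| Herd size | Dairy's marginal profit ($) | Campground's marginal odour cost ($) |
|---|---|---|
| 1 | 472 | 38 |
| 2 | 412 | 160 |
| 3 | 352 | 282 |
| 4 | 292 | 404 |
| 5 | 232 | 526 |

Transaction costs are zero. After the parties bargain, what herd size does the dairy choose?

3

Bargaining reaches the level where marginal profit last exceeds marginal odour cost.
That holds through level 3 (352 ≥ 282) but not at 4 (292 < 404).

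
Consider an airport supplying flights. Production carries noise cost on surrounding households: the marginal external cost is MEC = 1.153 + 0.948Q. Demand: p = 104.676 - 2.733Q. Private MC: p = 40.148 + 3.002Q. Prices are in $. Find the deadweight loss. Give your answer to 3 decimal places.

DWL = $10.452

Market equilibrium (private): 40.148 + 3.002Q = 104.676 - 2.733Q → Q_m = 11.2516.
Social marginal cost = private MC + MEC = 41.301 + 3.950Q.
Set SMC = demand: 41.301 + 3.950Q = 104.676 - 2.733Q → Q* = 9.4830.
The loss is the area between SMC and demand from Q* to Q_m; with linear curves that's a triangle of height MEC(Q_m).
DWL = ½ × 1.7686 × 11.8195 = 10.4520.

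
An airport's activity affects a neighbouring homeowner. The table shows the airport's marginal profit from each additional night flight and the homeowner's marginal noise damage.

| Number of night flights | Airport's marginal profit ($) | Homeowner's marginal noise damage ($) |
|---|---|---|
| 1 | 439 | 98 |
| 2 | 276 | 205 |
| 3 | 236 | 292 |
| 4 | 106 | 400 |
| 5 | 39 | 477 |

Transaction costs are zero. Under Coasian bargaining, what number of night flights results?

Bargaining reaches the level where marginal profit last exceeds marginal noise damage.
That holds through level 2 (276 ≥ 205) but not at 3 (236 < 292).

2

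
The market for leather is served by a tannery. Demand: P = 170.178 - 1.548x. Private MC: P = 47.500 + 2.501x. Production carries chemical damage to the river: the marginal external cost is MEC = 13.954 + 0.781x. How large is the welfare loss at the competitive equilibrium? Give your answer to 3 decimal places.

Market equilibrium (private): 47.500 + 2.501x = 170.178 - 1.548x → x_m = 30.2983.
Social marginal cost = private MC + MEC = 61.454 + 3.282x.
Set SMC = demand: 61.454 + 3.282x = 170.178 - 1.548x → x* = 22.5101.
Height of the DWL triangle at x_m is SMC(x_m) − demand(x_m) = MEC(x_m) = 37.6170.
DWL = ½ × 7.7882 × 37.6170 = 146.4844.

DWL = 146.484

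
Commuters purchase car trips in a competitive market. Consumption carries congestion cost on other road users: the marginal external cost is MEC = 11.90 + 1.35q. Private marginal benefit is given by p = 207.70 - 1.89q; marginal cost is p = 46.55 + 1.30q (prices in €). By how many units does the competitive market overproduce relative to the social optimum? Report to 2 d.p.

17.64 units

Market equilibrium (private): 46.55 + 1.30q = 207.70 - 1.89q → q_m = 50.5172.
Social marginal benefit = demand − MEC = 195.80 - 3.24q.
Set SMB = MC: 195.80 - 3.24q = 46.55 + 1.30q → q* = 32.8744.
Gap = |50.5172 − 32.8744| = 17.6428.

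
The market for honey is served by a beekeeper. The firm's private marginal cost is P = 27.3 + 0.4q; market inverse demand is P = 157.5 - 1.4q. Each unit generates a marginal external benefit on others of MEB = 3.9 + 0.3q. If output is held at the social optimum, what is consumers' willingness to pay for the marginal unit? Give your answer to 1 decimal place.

Social marginal cost = private MC − MEB = 23.4 + 0.1q.
Set SMC = demand: 23.4 + 0.1q = 157.5 - 1.4q → q* = 89.4000.
Consumer price on the demand curve at q*: 157.5 − 1.4×89.4000 = 32.3400.

P = 32.3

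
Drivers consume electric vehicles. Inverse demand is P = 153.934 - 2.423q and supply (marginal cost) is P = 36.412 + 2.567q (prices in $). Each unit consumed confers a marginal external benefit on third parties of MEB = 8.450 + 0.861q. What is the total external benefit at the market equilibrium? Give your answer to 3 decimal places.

Market equilibrium (private): 36.412 + 2.567q = 153.934 - 2.423q → q_m = 23.5515.
Total external benefit = ∫₀^{q_m} (8.450 + 0.861q) dq = 8.450×23.5515 + ½×0.861×23.5515² = 437.7970.

$437.797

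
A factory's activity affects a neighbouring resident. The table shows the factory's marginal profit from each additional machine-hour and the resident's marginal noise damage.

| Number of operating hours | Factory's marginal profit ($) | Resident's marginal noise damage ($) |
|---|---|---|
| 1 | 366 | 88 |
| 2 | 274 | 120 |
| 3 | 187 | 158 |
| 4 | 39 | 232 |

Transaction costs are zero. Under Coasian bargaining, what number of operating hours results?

3

Bargaining reaches the level where marginal profit last exceeds marginal noise damage.
That holds through level 3 (187 ≥ 158) but not at 4 (39 < 232).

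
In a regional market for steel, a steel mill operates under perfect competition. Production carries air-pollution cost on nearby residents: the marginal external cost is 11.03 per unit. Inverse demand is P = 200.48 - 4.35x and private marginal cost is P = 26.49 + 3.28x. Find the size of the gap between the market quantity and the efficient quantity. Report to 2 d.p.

Market equilibrium (private): 26.49 + 3.28x = 200.48 - 4.35x → x_m = 22.8034.
Social marginal cost = private MC + MEC = 37.52 + 3.28x.
Set SMC = demand: 37.52 + 3.28x = 200.48 - 4.35x → x* = 21.3578.
Gap = |22.8034 − 21.3578| = 1.4456.

1.45 units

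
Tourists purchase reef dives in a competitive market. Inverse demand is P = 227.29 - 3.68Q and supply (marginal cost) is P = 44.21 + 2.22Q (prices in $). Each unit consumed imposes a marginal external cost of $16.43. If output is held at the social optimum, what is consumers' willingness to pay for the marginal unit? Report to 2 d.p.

P = $123.35

Social marginal benefit = demand − MEC = 210.86 - 3.68Q.
Set SMB = MC: 210.86 - 3.68Q = 44.21 + 2.22Q → Q* = 28.2458.
Consumer price on the demand curve at Q*: 227.29 − 3.68×28.2458 = 123.3455.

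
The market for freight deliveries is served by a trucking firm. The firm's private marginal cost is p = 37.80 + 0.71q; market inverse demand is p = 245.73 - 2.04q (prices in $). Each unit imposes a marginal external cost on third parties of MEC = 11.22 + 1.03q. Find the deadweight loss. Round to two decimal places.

DWL = $1050.09

Market equilibrium (private): 37.80 + 0.71q = 245.73 - 2.04q → q_m = 75.6109.
Social marginal cost = private MC + MEC = 49.02 + 1.74q.
Set SMC = demand: 49.02 + 1.74q = 245.73 - 2.04q → q* = 52.0397.
The loss is the area between SMC and demand from q* to q_m; with linear curves that's a triangle of height MEC(q_m).
DWL = ½ × 23.5712 × 89.0992 = 1050.0875.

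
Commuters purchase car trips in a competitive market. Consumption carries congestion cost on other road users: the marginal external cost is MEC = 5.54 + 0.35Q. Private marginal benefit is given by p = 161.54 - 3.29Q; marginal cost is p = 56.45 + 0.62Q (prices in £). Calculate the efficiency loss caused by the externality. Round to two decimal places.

Market equilibrium (private): 56.45 + 0.62Q = 161.54 - 3.29Q → Q_m = 26.8772.
Social marginal benefit = demand − MEC = 156.00 - 3.64Q.
Set SMB = MC: 156.00 - 3.64Q = 56.45 + 0.62Q → Q* = 23.3685.
Height of the DWL triangle at Q_m is MC(Q_m) − SMB(Q_m) = MEC(Q_m) = 14.9470.
DWL = ½ × 3.5087 × 14.9470 = 26.2223.

DWL = £26.22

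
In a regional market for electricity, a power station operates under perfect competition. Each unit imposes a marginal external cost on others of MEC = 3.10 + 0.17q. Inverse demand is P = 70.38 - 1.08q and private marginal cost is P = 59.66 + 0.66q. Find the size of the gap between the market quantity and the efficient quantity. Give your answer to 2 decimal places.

Market equilibrium (private): 59.66 + 0.66q = 70.38 - 1.08q → q_m = 6.1609.
Social marginal cost = private MC + MEC = 62.76 + 0.83q.
Set SMC = demand: 62.76 + 0.83q = 70.38 - 1.08q → q* = 3.9895.
Gap = |6.1609 − 3.9895| = 2.1714.

2.17 units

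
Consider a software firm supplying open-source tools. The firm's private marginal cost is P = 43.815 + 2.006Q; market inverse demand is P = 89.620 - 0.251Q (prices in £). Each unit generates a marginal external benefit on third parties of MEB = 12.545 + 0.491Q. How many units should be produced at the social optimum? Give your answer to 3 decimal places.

Q* = 33.041

Social marginal cost = private MC − MEB = 31.270 + 1.515Q.
Set SMC = demand: 31.270 + 1.515Q = 89.620 - 0.251Q → Q* = 33.0408.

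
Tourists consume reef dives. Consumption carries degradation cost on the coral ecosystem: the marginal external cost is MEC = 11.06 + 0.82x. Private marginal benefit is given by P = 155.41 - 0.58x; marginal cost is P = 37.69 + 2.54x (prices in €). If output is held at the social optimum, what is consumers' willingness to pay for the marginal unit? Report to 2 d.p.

P = €139.71

Social marginal benefit = demand − MEC = 144.35 - 1.40x.
Set SMB = MC: 144.35 - 1.40x = 37.69 + 2.54x → x* = 27.0711.
Consumer price on the demand curve at x*: 155.41 − 0.58×27.0711 = 139.7088.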